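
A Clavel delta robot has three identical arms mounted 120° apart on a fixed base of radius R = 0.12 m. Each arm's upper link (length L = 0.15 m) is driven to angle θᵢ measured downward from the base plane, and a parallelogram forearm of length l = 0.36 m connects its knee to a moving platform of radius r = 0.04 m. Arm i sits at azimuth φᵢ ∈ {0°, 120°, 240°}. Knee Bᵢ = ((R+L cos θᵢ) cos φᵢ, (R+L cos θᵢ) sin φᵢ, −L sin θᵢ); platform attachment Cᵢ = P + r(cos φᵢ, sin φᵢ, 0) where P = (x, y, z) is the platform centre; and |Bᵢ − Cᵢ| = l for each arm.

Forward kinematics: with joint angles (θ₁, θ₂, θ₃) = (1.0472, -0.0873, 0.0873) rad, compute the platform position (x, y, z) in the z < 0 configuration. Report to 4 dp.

φ1=0.0°: virtual centre (0.1550, 0.0000, -0.1299), radius l
S2 = (0.2294·cos120.0°, 0.2294·sin120.0°, 0.0131) = (-0.1147, 0.1987, 0.0131)
φ3=240.0°: virtual centre (-0.1147, -0.1987, -0.0131), radius l
subtract pairs → two planes through P
linear system: -0.5394x+0.3974y = 0.0119−0.2860z; -0.5394x+-0.3974y = 0.0119−0.2337z
Cramer: x(z) = -0.0221+0.4816z;  y(z) = 0.0000-0.0658z
into |P−S₁|² = l²: 1.2363z² + 0.0892z + -0.0814 = 0;  Δ = 0.4104;  z = -0.2952 or 0.2230 → z<0 root = -0.2952
x = -0.1642, y = 0.0194

(-0.1642, 0.0194, -0.2952)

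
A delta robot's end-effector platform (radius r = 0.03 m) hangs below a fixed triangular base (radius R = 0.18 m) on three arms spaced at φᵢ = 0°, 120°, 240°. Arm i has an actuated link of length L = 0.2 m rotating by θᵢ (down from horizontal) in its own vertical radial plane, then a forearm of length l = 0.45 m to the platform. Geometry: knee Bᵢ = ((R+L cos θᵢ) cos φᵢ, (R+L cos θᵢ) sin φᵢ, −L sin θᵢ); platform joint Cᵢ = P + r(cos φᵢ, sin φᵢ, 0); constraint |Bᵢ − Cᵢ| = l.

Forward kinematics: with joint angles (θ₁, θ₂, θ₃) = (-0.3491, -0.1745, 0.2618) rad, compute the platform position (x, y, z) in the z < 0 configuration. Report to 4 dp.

arm 1 at φ=0.0°: e+L cos θ1 = 0.3379;  S1 = (0.3379, 0.0000, 0.0684)
arm 2 at φ=120.0°: e+L cos θ2 = 0.3470;  S2 = (-0.1735, 0.3005, 0.0347)
S3 = (0.3432·cos240.0°, 0.3432·sin240.0°, -0.0518) = (-0.1716, -0.2972, -0.0518)
subtract pairs → two planes through P
linear system: -1.0228x+0.6010y = 0.0027−-0.0674z; -1.0191x+-0.5944y = 0.0016−-0.2403z
det = 1.2204;  x = -0.0021+-0.1512z,  y = 0.0009+-0.1452z
quadratic in z: (1.0439)z²+(-0.0343)z+(-0.0822)=0, √Δ=0.5869 → z ∈ {-0.2647, 0.2975}; z = -0.2647 (taking z<0)
x = 0.0379, y = 0.0394

(0.0379, 0.0394, -0.2647)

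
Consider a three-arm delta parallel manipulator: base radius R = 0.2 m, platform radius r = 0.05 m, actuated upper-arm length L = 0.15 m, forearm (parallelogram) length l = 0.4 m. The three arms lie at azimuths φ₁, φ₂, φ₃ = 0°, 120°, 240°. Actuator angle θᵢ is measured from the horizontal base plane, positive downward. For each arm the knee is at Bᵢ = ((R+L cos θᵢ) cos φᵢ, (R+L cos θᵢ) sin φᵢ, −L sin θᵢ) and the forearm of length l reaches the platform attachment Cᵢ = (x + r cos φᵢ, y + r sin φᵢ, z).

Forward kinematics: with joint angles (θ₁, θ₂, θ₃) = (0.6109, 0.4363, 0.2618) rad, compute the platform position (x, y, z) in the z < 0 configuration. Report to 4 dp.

(-0.0346, -0.0190, -0.3412)

arm 1 at φ=0.0°: (R−r)+L cos θ1 = 0.2729;  S1 = (0.2729, 0.0000, -0.0860)
arm 2 at φ=120.0°: (R−r)+L cos θ2 = 0.2859;  S2 = (-0.1430, 0.2476, -0.0634)
arm 3 at φ=240.0°: (R−r)+L cos θ3 = 0.2949;  S3 = (-0.1474, -0.2554, -0.0388)
eliminate P² terms by subtracting sphere 1 from 2 and 3
linear system: -0.8317x+0.4953y = 0.0039−0.0453z; -0.8406x+-0.5108y = 0.0066−0.0944z
Cramer: x(z) = -0.0063+0.0831z;  y(z) = -0.0026+0.0481z
sphere 1 gives Az²+Bz+C=0 with A=1.0092, B=0.1254, C=-0.0747;  B²−4AC=0.3172;  roots -0.3412, 0.2169;  negative root z = -0.3412
x = -0.0346, y = -0.0190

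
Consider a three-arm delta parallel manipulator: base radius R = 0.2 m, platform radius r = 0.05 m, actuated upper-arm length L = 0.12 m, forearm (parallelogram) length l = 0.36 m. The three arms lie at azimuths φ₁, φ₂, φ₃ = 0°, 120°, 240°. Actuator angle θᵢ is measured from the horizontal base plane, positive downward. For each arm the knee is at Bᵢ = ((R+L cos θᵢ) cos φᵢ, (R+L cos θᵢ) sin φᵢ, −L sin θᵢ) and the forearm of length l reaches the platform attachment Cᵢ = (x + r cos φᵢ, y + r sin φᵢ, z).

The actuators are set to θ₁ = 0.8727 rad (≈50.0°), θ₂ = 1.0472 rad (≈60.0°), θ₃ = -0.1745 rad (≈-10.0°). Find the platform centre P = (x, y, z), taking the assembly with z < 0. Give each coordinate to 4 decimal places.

(-0.0415, -0.1100, -0.3049)

arm 1 at φ=0.0°: ρ1 = 0.2271;  S1 = (0.2271, 0.0000, -0.0919)
S2 = (0.2100·cos120.0°, 0.2100·sin120.0°, -0.1039) = (-0.1050, 0.1819, -0.1039)
arm 3 at φ=240.0°: ρ3 = 0.2682;  S3 = (-0.1341, -0.2322, 0.0208)
subtract pairs → two planes through P
linear system: -0.6643x+0.3637y = -0.0051−-0.0240z; -0.7224x+-0.4645y = 0.0123−0.2255z
det = 0.5713;  x = -0.0037+0.1241z,  y = -0.0208+0.2925z
sphere 1 gives Az²+Bz+C=0 with A=1.1010, B=0.1144, C=-0.0675;  B²−4AC=0.3101;  roots -0.3049, 0.2010;  negative root z = -0.3049
x = -0.0415, y = -0.1100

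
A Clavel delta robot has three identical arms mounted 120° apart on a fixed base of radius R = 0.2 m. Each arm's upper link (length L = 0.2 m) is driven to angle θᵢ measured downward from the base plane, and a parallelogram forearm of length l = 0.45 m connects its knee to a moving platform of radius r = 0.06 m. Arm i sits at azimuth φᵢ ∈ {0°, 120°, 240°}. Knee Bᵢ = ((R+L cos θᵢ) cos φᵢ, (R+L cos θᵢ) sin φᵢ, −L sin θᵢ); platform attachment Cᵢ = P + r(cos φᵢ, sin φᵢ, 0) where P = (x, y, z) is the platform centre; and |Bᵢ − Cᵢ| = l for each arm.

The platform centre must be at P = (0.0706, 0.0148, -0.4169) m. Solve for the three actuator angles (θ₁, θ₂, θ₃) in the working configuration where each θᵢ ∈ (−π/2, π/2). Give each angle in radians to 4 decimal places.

arm 1 (φ=0.0°): x'=0.0706, y'=0.0148
  e−x'=0.0694;  (l²−L²−(e−x')²−y'²−z²)/2L = -0.0409
  √(A²+B²)=0.4226;  θ1 = -1.4058+1.6676 ≈ 0.2618
rotate P by −φ2: (-0.0225, -0.0685, -0.4169)
  e−x'=0.1625;  (l²−L²−(e−x')²−y'²−z²)/2L = -0.1060
  γ=atan2(-0.4169,0.1625)=-1.1992;  ψ=arccos(-0.2369)=1.8100;  θ2=γ+ψ≈0.6108
φ3=240.0° → target in arm frame (-0.0481, 0.0537)
  e−x'=0.1881;  (l²−L²−(e−x')²−y'²−z²)/2L = -0.1240
  θ3 = atan2(B,A) + arccos(C/0.4574) = 0.6983

θ₁ = 0.2618, θ₂ = 0.6108, θ₃ = 0.6983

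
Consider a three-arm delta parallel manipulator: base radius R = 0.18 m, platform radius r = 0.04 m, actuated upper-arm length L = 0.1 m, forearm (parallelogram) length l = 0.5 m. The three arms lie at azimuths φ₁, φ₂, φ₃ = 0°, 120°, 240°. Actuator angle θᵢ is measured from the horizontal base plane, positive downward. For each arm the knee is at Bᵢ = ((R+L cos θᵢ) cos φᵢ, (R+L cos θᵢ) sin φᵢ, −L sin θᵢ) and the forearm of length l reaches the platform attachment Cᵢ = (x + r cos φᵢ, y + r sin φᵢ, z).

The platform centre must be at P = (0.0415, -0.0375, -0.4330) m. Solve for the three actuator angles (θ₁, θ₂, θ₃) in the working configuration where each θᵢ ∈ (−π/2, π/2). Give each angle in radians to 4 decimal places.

θ₁ = -0.2613, θ₂ = 0.2622, θ₃ = -0.0868

arm 1 (φ=0.0°): x'=0.0415, y'=-0.0375
  e−x'=0.0985;  (l²−L²−(e−x')²−y'²−z²)/2L = 0.2070
  √(A²+B²)=0.4441;  θ1 = -1.3471+1.0858 ≈ -0.2613
arm 2 (φ=120.0°): x'=-0.0532, y'=-0.0172
  A cos θ + B sin θ = C:  0.1932·cos θ + -0.4330·sin θ = 0.0744
  γ=atan2(-0.4330,0.1932)=-1.1511;  ψ=arccos(0.1569)=1.4132;  θ2=γ+ψ≈0.2622
φ3=240.0° → target in arm frame (0.0117, 0.0547)
  A=0.1283, B=-0.4330, C=(l²−L²−A²−y'²−z²)/(2L)=0.1653
  γ=atan2(-0.4330,0.1283)=-1.2828;  ψ=arccos(0.3661)=1.1960;  θ3=γ+ψ≈-0.0868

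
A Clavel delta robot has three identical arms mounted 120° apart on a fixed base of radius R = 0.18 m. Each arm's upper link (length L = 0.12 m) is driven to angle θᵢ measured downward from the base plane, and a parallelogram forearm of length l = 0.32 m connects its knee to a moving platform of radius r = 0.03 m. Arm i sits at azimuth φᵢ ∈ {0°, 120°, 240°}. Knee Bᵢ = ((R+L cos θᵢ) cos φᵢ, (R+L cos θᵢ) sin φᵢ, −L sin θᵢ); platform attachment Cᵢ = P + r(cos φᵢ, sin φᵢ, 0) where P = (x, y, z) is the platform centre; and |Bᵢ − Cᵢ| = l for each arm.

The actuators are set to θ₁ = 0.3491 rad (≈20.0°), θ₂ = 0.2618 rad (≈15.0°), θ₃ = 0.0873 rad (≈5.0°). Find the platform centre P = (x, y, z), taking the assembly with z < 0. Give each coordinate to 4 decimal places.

(-0.0123, -0.0102, -0.2043)

φ1=0.0°: virtual centre (0.2628, 0.0000, -0.0410), radius l
O2 = (0.2659·cos120.0°, 0.2659·sin120.0°, -0.0311) = (-0.1330, 0.2303, -0.0311)
O3 = (0.2695·cos240.0°, 0.2695·sin240.0°, -0.0105) = (-0.1348, -0.2334, -0.0105)
subtract pairs → two planes through P
linear system: -0.7914x+0.4606y = 0.0009−0.0200z; -0.7951x+-0.4669y = 0.0020−0.0612z
det = 0.7357;  x = -0.0019+0.0510z,  y = -0.0012+0.0442z
quadratic in z: (1.0046)z²+(0.0550)z+(-0.0307)=0, √Δ=0.3554 → z ∈ {-0.2043, 0.1495}; z = -0.2043 (taking z<0)
x = -0.0123, y = -0.0102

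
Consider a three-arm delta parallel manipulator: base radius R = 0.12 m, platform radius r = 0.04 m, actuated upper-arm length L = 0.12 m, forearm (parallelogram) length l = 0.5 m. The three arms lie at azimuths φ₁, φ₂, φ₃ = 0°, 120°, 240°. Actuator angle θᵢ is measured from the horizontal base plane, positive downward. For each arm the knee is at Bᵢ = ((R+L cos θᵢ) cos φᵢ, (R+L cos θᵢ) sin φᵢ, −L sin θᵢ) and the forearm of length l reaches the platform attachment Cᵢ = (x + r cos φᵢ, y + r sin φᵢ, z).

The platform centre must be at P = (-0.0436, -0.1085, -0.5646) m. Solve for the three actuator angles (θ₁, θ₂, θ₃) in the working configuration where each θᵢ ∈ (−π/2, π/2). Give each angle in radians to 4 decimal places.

θ₁ = 1.1339, θ₂ = 1.2211, θ₃ = 0.6106

rotate P by −φ1: (-0.0436, -0.1085, -0.5646)
  e−x'=0.1236;  (l²−L²−(e−x')²−y'²−z²)/2L = -0.4593
  γ=atan2(-0.5646,0.1236)=-1.3553;  ψ=arccos(-0.7946)=2.4892;  θ1=γ+ψ≈1.1339
arm 2 (φ=120.0°): x'=-0.0722, y'=0.0920
  A=0.1522, B=-0.5646, C=(l²−L²−A²−y'²−z²)/(2L)=-0.4783
  √(A²+B²)=0.5847;  θ2 = -1.3075+2.5287 ≈ 1.2211
rotate P by −φ3: (0.1158, 0.0165, -0.5646)
  A=-0.0358, B=-0.5646, C=(l²−L²−A²−y'²−z²)/(2L)=-0.3530
  √(A²+B²)=0.5657;  θ3 = -1.6341+2.2446 ≈ 0.6106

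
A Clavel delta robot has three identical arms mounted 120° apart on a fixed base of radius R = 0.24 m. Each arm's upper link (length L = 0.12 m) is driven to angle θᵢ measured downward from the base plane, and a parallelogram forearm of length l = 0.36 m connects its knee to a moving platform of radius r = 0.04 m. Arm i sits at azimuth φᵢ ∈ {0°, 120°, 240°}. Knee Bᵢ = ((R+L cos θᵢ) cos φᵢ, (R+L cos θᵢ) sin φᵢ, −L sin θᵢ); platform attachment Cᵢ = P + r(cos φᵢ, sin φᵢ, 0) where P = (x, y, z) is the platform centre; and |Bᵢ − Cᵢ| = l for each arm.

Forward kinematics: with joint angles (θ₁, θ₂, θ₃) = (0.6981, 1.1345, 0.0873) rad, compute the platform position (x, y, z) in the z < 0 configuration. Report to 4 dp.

(-0.0021, -0.0811, -0.2683)

arm 1 at φ=0.0°: (R−r)+L cos θ1 = 0.2919;  centre 1 = (0.2919, 0.0000, -0.0771)
φ2=120.0°: virtual centre (-0.1254, 0.2171, -0.1088), radius l
arm 3 at φ=240.0°: (R−r)+L cos θ3 = 0.3195;  centre 3 = (-0.1598, -0.2767, -0.0105)
|centre ₂|²−|centre ₁|² = -0.0165;  |centre ₃|²−|centre ₁|² = 0.0110
[-0.8346 0.4342 -0.0633]·P = -0.0165;  [-0.9034 -0.5535 0.1333]·P = 0.0110
det = 0.8542;  x = 0.0051+0.0268z,  y = -0.0282+0.1972z
quadratic in z: (1.0396)z²+(0.1278)z+(-0.0406)=0, √Δ=0.4301 → z ∈ {-0.2683, 0.1454}; z = -0.2683 (taking z<0)
x = -0.0021, y = -0.0811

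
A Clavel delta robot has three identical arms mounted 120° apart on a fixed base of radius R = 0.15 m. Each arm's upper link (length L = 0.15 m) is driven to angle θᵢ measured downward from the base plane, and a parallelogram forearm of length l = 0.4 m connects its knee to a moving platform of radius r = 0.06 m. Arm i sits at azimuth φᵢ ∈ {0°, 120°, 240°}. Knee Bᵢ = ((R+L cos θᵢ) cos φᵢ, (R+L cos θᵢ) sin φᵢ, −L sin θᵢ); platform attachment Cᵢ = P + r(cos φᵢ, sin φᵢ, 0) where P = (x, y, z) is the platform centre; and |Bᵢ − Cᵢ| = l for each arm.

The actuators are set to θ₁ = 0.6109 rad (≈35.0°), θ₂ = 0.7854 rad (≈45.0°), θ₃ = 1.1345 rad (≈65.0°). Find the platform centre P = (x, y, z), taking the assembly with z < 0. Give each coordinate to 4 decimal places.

(0.0681, 0.0623, -0.4537)

arm 1 at φ=0.0°: (R−r)+L cos θ1 = 0.2129;  centre 1 = (0.2129, 0.0000, -0.0860)
centre 2 = (0.1961·cos120.0°, 0.1961·sin120.0°, -0.1061) = (-0.0980, 0.1698, -0.1061)
φ3=240.0°: virtual centre (-0.0767, -0.1328, -0.1359), radius l
eliminate P² terms by subtracting sphere 1 from 2 and 3
linear system: -0.6218x+0.3396y = -0.0030−-0.0401z; -0.5791x+-0.2657y = -0.0107−-0.0998z
det = 0.3619;  x = 0.0123+-0.1231z,  y = 0.0136+-0.1074z
into |P−centre ₁|² = l²: 1.0267z² + 0.2185z + -0.1122 = 0;  Δ = 0.5084;  z = -0.4537 or 0.2408 → z<0 root = -0.4537
x = 0.0681, y = 0.0623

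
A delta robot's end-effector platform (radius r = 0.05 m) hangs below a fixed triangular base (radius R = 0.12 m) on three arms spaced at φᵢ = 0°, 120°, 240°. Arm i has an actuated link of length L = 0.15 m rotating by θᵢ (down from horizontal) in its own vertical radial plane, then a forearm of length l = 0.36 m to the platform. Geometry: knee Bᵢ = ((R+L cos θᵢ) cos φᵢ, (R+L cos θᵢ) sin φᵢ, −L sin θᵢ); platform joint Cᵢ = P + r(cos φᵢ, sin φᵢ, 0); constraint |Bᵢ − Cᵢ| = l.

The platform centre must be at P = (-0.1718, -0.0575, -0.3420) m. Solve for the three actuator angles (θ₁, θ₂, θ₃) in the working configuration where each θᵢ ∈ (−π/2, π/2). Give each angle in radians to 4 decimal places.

θ₁ = 1.2221, θ₂ = 0.5240, θ₃ = 0.0874

φ1=0.0° → target in arm frame (-0.1718, -0.0575)
  A cos θ + B sin θ = C:  0.2418·cos θ + -0.3420·sin θ = -0.2388
  γ=atan2(-0.3420,0.2418)=-0.9554;  ψ=arccos(-0.5701)=2.1774;  θ1=γ+ψ≈1.2221
rotate P by −φ2: (0.0361, 0.1775, -0.3420)
  A cos θ + B sin θ = C:  0.0339·cos θ + -0.3420·sin θ = -0.1418
  γ=atan2(-0.3420,0.0339)=-1.4720;  ψ=arccos(-0.4125)=1.9960;  θ2=γ+ψ≈0.5240
φ3=240.0° → target in arm frame (0.1357, -0.1200)
  A cos θ + B sin θ = C:  -0.0657·cos θ + -0.3420·sin θ = -0.0953
  √(A²+B²)=0.3483;  θ3 = -1.7606+1.8480 ≈ 0.0874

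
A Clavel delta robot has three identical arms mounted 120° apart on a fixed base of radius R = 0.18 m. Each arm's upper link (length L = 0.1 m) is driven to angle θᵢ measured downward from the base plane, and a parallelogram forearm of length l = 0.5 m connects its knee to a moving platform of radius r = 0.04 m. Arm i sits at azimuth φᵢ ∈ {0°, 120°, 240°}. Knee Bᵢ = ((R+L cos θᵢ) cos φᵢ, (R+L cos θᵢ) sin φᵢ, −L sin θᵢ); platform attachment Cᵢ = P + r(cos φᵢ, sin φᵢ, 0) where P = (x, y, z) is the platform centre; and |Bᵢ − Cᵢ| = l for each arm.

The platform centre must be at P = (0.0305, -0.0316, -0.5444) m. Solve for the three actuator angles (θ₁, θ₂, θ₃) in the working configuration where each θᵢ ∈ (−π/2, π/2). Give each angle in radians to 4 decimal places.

θ₁ = 0.8730, θ₂ = 1.2219, θ₃ = 0.9598

arm 1 (φ=0.0°): x'=0.0305, y'=-0.0316
  A=0.1095, B=-0.5444, C=(l²−L²−A²−y'²−z²)/(2L)=-0.3468
  θ1 = atan2(B,A) + arccos(C/0.5553) = 0.8730
arm 2 (φ=120.0°): x'=-0.0426, y'=-0.0106
  A=0.1826, B=-0.5444, C=(l²−L²−A²−y'²−z²)/(2L)=-0.4492
  γ=atan2(-0.5444,0.1826)=-1.2471;  ψ=arccos(-0.7822)=2.4690;  θ2=γ+ψ≈1.2219
rotate P by −φ3: (0.0121, 0.0422, -0.5444)
  A cos θ + B sin θ = C:  0.1279·cos θ + -0.5444·sin θ = -0.3725
  √(A²+B²)=0.5592;  θ3 = -1.3401+2.2999 ≈ 0.9598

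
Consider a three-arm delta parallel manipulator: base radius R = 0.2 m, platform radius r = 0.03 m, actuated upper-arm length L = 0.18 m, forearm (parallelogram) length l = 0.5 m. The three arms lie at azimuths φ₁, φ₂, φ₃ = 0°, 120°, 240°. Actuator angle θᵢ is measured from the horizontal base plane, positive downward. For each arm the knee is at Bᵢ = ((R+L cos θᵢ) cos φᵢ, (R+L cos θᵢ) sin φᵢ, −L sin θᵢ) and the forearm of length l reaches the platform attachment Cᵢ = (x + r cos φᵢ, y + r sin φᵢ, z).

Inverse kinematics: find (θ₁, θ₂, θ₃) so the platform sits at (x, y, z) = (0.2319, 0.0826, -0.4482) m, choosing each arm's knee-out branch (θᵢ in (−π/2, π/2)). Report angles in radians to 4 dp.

φ1=0.0° → target in arm frame (0.2319, 0.0826)
  A cos θ + B sin θ = C:  -0.0619·cos θ + -0.4482·sin θ = 0.0168
  θ1 = atan2(B,A) + arccos(C/0.4525) = -0.1745
φ2=120.0° → target in arm frame (-0.0444, -0.2421)
  e−x'=0.2144;  (l²−L²−(e−x')²−y'²−z²)/2L = -0.2441
  γ=atan2(-0.4482,0.2144)=-1.1246;  ψ=arccos(-0.4913)=2.0844;  θ2=γ+ψ≈0.9599
φ3=240.0° → target in arm frame (-0.1875, 0.1595)
  e−x'=0.3575;  (l²−L²−(e−x')²−y'²−z²)/2L = -0.3792
  θ3 = atan2(B,A) + arccos(C/0.5733) = 1.3961

θ₁ = -0.1745, θ₂ = 0.9599, θ₃ = 1.3961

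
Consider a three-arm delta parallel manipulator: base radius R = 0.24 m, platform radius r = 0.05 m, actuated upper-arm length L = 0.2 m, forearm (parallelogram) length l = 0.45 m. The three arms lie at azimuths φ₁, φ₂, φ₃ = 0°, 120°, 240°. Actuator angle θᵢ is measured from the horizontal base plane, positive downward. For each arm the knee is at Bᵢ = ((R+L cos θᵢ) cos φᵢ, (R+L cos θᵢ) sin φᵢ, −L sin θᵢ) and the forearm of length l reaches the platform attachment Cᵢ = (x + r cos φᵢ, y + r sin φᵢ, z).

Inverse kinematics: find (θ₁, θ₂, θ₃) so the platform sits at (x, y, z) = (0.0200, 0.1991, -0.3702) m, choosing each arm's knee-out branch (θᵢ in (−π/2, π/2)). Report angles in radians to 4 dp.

θ₁ = 0.6981, θ₂ = 0.0000, θ₃ = 1.3965

φ1=0.0° → target in arm frame (0.0200, 0.1991)
  A cos θ + B sin θ = C:  0.1700·cos θ + -0.3702·sin θ = -0.1077
  √(A²+B²)=0.4074;  θ1 = -1.1403+1.8384 ≈ 0.6981
rotate P by −φ2: (0.1624, -0.1169, -0.3702)
  A=0.0276, B=-0.3702, C=(l²−L²−A²−y'²−z²)/(2L)=0.0276
  γ=atan2(-0.3702,0.0276)=-1.4964;  ψ=arccos(0.0743)=1.4964;  θ2=γ+ψ≈0.0000
arm 3 (φ=240.0°): x'=-0.1824, y'=-0.0822
  A cos θ + B sin θ = C:  0.3724·cos θ + -0.3702·sin θ = -0.3000
  θ3 = atan2(B,A) + arccos(C/0.5251) = 1.3965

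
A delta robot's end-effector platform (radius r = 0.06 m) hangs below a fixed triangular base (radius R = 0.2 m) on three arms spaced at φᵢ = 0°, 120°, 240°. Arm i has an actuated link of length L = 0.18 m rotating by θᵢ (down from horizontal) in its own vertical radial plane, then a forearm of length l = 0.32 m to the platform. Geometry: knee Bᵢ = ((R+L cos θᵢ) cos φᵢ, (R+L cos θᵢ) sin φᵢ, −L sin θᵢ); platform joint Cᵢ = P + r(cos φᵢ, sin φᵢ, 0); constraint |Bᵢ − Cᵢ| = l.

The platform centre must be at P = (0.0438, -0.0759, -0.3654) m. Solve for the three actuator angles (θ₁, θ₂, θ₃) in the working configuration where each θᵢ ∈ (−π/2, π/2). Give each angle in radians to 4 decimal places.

θ₁ = 0.8729, θ₂ = 1.3964, θ₃ = 0.8727

arm 1 (φ=0.0°): x'=0.0438, y'=-0.0759
  A=0.0962, B=-0.3654, C=(l²−L²−A²−y'²−z²)/(2L)=-0.2181
  θ1 = atan2(B,A) + arccos(C/0.3779) = 0.8729
φ2=120.0° → target in arm frame (-0.0876, 0.0000)
  e−x'=0.2276;  (l²−L²−(e−x')²−y'²−z²)/2L = -0.3204
  γ=atan2(-0.3654,0.2276)=-1.0137;  ψ=arccos(-0.7442)=2.4101;  θ2=γ+ψ≈1.3964
φ3=240.0° → target in arm frame (0.0438, 0.0759)
  e−x'=0.0962;  (l²−L²−(e−x')²−y'²−z²)/2L = -0.2181
  θ3 = atan2(B,A) + arccos(C/0.3778) = 0.8727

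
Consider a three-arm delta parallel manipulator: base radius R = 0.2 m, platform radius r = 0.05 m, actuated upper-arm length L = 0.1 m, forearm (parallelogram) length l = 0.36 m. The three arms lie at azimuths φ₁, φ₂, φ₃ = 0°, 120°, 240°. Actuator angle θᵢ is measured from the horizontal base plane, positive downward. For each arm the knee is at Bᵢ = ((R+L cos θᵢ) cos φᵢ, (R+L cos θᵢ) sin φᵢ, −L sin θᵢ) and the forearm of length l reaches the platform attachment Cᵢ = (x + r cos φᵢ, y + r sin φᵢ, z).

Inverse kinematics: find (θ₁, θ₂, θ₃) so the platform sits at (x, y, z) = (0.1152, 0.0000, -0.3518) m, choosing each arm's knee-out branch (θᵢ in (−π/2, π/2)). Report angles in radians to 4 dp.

rotate P by −φ1: (0.1152, 0.0000, -0.3518)
  A cos θ + B sin θ = C:  0.0348·cos θ + -0.3518·sin θ = -0.0269
  θ1 = atan2(B,A) + arccos(C/0.3535) = 0.1747
φ2=120.0° → target in arm frame (-0.0576, -0.0998)
  e−x'=0.2076;  (l²−L²−(e−x')²−y'²−z²)/2L = -0.2861
  θ2 = atan2(B,A) + arccos(C/0.4085) = 1.3090
arm 3 (φ=240.0°): x'=-0.0576, y'=0.0998
  A=0.2076, B=-0.3518, C=(l²−L²−A²−y'²−z²)/(2L)=-0.2861
  θ3 = atan2(B,A) + arccos(C/0.4085) = 1.3090

θ₁ = 0.1747, θ₂ = 1.3090, θ₃ = 1.3090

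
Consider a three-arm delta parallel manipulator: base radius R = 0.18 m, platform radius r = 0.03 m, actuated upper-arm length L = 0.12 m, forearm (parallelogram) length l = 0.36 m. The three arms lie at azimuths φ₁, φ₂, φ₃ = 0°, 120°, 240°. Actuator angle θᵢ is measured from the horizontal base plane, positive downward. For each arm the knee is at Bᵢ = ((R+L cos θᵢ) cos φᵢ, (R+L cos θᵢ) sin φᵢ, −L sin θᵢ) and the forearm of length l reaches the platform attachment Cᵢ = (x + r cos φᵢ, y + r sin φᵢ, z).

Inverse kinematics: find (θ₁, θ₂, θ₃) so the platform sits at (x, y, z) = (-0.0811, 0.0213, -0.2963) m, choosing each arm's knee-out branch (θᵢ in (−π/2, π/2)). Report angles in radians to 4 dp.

θ₁ = 0.9601, θ₂ = 0.0871, θ₃ = 0.3493

rotate P by −φ1: (-0.0811, 0.0213, -0.2963)
  e−x'=0.2311;  (l²−L²−(e−x')²−y'²−z²)/2L = -0.1102
  γ=atan2(-0.2963,0.2311)=-0.9084;  ψ=arccos(-0.2933)=1.8685;  θ1=γ+ψ≈0.9601
arm 2 (φ=120.0°): x'=0.0590, y'=0.0596
  e−x'=0.0910;  (l²−L²−(e−x')²−y'²−z²)/2L = 0.0649
  θ2 = atan2(B,A) + arccos(C/0.3100) = 0.0871
rotate P by −φ3: (0.0221, -0.0809, -0.2963)
  e−x'=0.1279;  (l²−L²−(e−x')²−y'²−z²)/2L = 0.0188
  γ=atan2(-0.2963,0.1279)=-1.1633;  ψ=arccos(0.0582)=1.5126;  θ3=γ+ψ≈0.3493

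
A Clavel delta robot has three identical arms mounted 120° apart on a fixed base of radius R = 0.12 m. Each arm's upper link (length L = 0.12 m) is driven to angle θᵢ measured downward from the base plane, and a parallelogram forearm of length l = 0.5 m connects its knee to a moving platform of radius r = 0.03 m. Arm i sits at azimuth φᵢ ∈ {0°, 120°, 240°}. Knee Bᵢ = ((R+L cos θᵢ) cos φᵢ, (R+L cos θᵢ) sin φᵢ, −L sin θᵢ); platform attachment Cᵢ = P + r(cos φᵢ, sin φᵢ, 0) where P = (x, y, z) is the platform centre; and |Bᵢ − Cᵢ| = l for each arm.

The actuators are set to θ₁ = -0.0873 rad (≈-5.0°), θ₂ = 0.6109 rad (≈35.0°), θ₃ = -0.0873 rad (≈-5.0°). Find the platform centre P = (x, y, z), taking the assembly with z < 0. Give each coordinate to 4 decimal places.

arm 1 at φ=0.0°: e+L cos θ1 = 0.2095;  O1 = (0.2095, 0.0000, 0.0105)
φ2=120.0°: virtual centre (-0.0941, 0.1631, -0.0688), radius l
arm 3 at φ=240.0°: e+L cos θ3 = 0.2095;  O3 = (-0.1048, -0.1815, 0.0105)
eliminate P² terms by subtracting sphere 1 from 2 and 3
plane₁₂: -0.6074x+0.3261y+-0.1586z = -0.0038
Cramer: x(z) = 0.0033-0.1353z;  y(z) = -0.0057+0.2343z
into |P−O₁|² = l²: 1.0732z² + 0.0322z + -0.2073 = 0;  Δ = 0.8910;  z = -0.4548 or 0.4247 → z<0 root = -0.4548
x = 0.0648, y = -0.1122

(0.0648, -0.1122, -0.4548)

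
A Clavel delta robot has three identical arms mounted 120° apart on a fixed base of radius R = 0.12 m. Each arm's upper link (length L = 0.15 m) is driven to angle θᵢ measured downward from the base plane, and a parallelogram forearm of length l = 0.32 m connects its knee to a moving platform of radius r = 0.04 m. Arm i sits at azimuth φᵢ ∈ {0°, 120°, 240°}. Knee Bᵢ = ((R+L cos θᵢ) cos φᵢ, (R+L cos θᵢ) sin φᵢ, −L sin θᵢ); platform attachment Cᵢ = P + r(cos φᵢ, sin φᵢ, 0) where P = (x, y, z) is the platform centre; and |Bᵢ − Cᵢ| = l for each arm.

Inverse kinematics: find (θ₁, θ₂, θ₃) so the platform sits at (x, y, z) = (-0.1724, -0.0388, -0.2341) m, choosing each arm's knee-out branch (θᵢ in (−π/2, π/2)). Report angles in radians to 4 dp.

θ₁ = 1.2219, θ₂ = 0.1747, θ₃ = -0.2617

rotate P by −φ1: (-0.1724, -0.0388, -0.2341)
  A cos θ + B sin θ = C:  0.2524·cos θ + -0.2341·sin θ = -0.1337
  θ1 = atan2(B,A) + arccos(C/0.3443) = 1.2219
φ2=120.0° → target in arm frame (0.0526, 0.1687)
  A cos θ + B sin θ = C:  0.0274·cos θ + -0.2341·sin θ = -0.0137
  θ2 = atan2(B,A) + arccos(C/0.2357) = 0.1747
φ3=240.0° → target in arm frame (0.1198, -0.1299)
  A cos θ + B sin θ = C:  -0.0398·cos θ + -0.2341·sin θ = 0.0221
  γ=atan2(-0.2341,-0.0398)=-1.7392;  ψ=arccos(0.0932)=1.4775;  θ3=γ+ψ≈-0.2617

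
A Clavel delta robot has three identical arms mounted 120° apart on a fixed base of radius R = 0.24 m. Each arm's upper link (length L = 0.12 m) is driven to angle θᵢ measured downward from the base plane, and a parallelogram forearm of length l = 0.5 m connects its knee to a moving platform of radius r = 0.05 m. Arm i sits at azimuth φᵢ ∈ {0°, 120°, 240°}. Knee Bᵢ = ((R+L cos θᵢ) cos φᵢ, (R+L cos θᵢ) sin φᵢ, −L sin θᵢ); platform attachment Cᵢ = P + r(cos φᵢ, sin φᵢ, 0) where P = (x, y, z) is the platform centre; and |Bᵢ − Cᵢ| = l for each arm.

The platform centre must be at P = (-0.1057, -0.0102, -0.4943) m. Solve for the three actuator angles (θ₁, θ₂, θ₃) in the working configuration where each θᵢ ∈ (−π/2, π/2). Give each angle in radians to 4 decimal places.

arm 1 (φ=0.0°): x'=-0.1057, y'=-0.0102
  A=0.2957, B=-0.4943, C=(l²−L²−A²−y'²−z²)/(2L)=-0.4011
  θ1 = atan2(B,A) + arccos(C/0.5760) = 1.3095
φ2=120.0° → target in arm frame (0.0440, 0.0966)
  A=0.1460, B=-0.4943, C=(l²−L²−A²−y'²−z²)/(2L)=-0.1641
  √(A²+B²)=0.5154;  θ2 = -1.2836+1.8948 ≈ 0.6112
φ3=240.0° → target in arm frame (0.0617, -0.0864)
  A=0.1283, B=-0.4943, C=(l²−L²−A²−y'²−z²)/(2L)=-0.1361
  γ=atan2(-0.4943,0.1283)=-1.3168;  ψ=arccos(-0.2665)=1.8406;  θ3=γ+ψ≈0.5238

θ₁ = 1.3095, θ₂ = 0.6112, θ₃ = 0.5238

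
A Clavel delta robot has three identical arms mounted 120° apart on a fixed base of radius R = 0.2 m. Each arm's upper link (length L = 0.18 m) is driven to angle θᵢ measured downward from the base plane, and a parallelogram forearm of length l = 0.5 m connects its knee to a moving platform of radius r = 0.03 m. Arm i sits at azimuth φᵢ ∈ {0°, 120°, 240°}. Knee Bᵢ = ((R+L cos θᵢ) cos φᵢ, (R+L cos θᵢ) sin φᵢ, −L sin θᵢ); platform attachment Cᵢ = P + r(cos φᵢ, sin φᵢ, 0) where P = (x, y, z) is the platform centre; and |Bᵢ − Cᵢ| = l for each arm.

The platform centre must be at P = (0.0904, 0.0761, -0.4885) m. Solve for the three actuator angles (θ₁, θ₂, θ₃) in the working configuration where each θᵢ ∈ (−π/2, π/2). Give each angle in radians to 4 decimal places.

arm 1 (φ=0.0°): x'=0.0904, y'=0.0761
  A=0.0796, B=-0.4885, C=(l²−L²−A²−y'²−z²)/(2L)=-0.0921
  √(A²+B²)=0.4949;  θ1 = -1.4093+1.7580 ≈ 0.3487
rotate P by −φ2: (0.0207, -0.1163, -0.4885)
  e−x'=0.1493;  (l²−L²−(e−x')²−y'²−z²)/2L = -0.1579
  γ=atan2(-0.4885,0.1493)=-1.2742;  ψ=arccos(-0.3092)=1.8851;  θ2=γ+ψ≈0.6109
arm 3 (φ=240.0°): x'=-0.1111, y'=0.0402
  A=0.2811, B=-0.4885, C=(l²−L²−A²−y'²−z²)/(2L)=-0.2824
  γ=atan2(-0.4885,0.2811)=-1.0486;  ψ=arccos(-0.5011)=2.0957;  θ3=γ+ψ≈1.0470

θ₁ = 0.3487, θ₂ = 0.6109, θ₃ = 1.0470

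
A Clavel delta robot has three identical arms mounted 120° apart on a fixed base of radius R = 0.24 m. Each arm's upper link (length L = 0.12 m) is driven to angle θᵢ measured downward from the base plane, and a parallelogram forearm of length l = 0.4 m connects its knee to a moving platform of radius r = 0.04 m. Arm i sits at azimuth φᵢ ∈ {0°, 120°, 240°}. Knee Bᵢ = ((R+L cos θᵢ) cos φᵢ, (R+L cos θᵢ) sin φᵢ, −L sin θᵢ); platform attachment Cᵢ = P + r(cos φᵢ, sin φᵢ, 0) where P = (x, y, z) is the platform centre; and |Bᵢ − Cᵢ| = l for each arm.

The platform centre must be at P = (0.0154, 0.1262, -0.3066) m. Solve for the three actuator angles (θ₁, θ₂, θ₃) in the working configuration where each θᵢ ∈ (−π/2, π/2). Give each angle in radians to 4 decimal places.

θ₁ = 0.5234, θ₂ = -0.1750, θ₃ = 1.3088

φ1=0.0° → target in arm frame (0.0154, 0.1262)
  e−x'=0.1846;  (l²−L²−(e−x')²−y'²−z²)/2L = 0.0066
  √(A²+B²)=0.3579;  θ1 = -1.0288+1.5523 ≈ 0.5234
φ2=120.0° → target in arm frame (0.1016, -0.0764)
  e−x'=0.0984;  (l²−L²−(e−x')²−y'²−z²)/2L = 0.1503
  θ2 = atan2(B,A) + arccos(C/0.3220) = -0.1750
φ3=240.0° → target in arm frame (-0.1170, -0.0498)
  A=0.3170, B=-0.3066, C=(l²−L²−A²−y'²−z²)/(2L)=-0.2140
  γ=atan2(-0.3066,0.3170)=-0.7687;  ψ=arccos(-0.4853)=2.0775;  θ3=γ+ψ≈1.3088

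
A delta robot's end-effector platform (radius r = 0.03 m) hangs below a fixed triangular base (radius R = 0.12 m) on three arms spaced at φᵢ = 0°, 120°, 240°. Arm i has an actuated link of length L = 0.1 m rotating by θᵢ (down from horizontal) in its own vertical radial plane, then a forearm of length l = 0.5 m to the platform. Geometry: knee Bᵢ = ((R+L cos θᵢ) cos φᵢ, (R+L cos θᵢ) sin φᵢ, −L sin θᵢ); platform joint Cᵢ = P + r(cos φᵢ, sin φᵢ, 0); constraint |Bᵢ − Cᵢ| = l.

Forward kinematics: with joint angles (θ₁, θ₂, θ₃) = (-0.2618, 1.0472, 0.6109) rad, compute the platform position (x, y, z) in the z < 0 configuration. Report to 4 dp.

S1 = (0.1866·cos0.0°, 0.1866·sin0.0°, 0.0259) = (0.1866, 0.0000, 0.0259)
φ2=120.0°: virtual centre (-0.0700, 0.1212, -0.0866), radius l
φ3=240.0°: virtual centre (-0.0860, -0.1489, -0.0574), radius l
eliminate P² terms by subtracting sphere 1 from 2 and 3
[-0.5132 0.2425 -0.2250]·P = -0.0084;  [-0.5451 -0.2978 -0.1665]·P = -0.0026
Cramer: x(z) = 0.0110-0.3767z;  y(z) = -0.0113+0.1305z
into |P−S₁|² = l²: 1.1589z² + 0.0776z + -0.2184 = 0;  Δ = 1.0184;  z = -0.4688 or 0.4019 → z<0 root = -0.4688
x = 0.1876, y = -0.0725

(0.1876, -0.0725, -0.4688)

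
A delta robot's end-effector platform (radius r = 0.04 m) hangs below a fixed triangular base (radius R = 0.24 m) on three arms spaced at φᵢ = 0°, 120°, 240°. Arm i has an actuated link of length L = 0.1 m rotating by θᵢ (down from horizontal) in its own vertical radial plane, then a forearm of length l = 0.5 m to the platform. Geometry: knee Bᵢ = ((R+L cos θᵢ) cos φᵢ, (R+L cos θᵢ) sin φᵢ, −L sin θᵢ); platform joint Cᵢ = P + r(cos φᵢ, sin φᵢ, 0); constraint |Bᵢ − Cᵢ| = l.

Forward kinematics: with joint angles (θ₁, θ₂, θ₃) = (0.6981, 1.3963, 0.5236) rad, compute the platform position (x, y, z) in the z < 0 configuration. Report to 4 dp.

arm 1 at φ=0.0°: (R−r)+L cos θ1 = 0.2766;  O1 = (0.2766, 0.0000, -0.0643)
O2 = (0.2174·cos120.0°, 0.2174·sin120.0°, -0.0985) = (-0.1087, 0.1882, -0.0985)
arm 3 at φ=240.0°: (R−r)+L cos θ3 = 0.2866;  O3 = (-0.1433, -0.2482, -0.0500)
eliminate P² terms by subtracting sphere 1 from 2 and 3
linear system: -0.7706x+0.3765y = -0.0237−-0.0684z; -0.8398x+-0.4964y = 0.0040−0.0286z
det = 0.6987;  x = 0.0147+-0.0332z,  y = -0.0329+0.1137z
into |P−O₁|² = l²: 1.0140z² + 0.1385z + -0.1762 = 0;  Δ = 0.7338;  z = -0.4907 or 0.3541 → z<0 root = -0.4907
x = 0.0310, y = -0.0887

(0.0310, -0.0887, -0.4907)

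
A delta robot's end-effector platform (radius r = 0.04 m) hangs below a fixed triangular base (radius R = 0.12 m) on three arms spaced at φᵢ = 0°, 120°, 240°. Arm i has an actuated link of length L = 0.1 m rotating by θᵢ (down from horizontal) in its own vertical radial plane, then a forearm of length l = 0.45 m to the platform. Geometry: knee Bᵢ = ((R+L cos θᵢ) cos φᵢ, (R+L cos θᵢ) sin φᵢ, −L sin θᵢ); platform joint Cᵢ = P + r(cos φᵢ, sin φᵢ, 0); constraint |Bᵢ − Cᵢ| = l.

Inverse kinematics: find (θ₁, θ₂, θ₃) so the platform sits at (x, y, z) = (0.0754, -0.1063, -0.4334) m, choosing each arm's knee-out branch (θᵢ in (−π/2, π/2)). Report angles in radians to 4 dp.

φ1=0.0° → target in arm frame (0.0754, -0.1063)
  A cos θ + B sin θ = C:  0.0046·cos θ + -0.4334·sin θ = -0.0333
  θ1 = atan2(B,A) + arccos(C/0.4334) = 0.0875
rotate P by −φ2: (-0.1298, -0.0121, -0.4334)
  A=0.2098, B=-0.4334, C=(l²−L²−A²−y'²−z²)/(2L)=-0.1974
  √(A²+B²)=0.4815;  θ2 = -1.1200+1.9932 ≈ 0.8732
rotate P by −φ3: (0.0544, 0.1184, -0.4334)
  e−x'=0.0256;  (l²−L²−(e−x')²−y'²−z²)/2L = -0.0501
  γ=atan2(-0.4334,0.0256)=-1.5117;  ψ=arccos(-0.1154)=1.6865;  θ3=γ+ψ≈0.1748

θ₁ = 0.0875, θ₂ = 0.8732, θ₃ = 0.1748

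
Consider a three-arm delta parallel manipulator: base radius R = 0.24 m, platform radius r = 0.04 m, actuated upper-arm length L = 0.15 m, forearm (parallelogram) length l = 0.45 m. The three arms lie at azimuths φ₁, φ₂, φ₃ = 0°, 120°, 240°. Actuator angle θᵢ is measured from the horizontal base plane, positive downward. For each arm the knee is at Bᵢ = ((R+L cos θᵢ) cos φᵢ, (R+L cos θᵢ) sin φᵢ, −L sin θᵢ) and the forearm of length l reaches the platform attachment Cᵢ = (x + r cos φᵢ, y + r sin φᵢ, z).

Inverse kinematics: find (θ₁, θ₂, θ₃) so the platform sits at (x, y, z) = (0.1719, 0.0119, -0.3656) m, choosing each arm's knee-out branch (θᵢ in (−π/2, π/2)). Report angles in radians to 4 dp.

φ1=0.0° → target in arm frame (0.1719, 0.0119)
  A=0.0281, B=-0.3656, C=(l²−L²−A²−y'²−z²)/(2L)=0.1514
  √(A²+B²)=0.3667;  θ1 = -1.4941+1.1453 ≈ -0.3488
arm 2 (φ=120.0°): x'=-0.0756, y'=-0.1548
  A=0.2756, B=-0.3656, C=(l²−L²−A²−y'²−z²)/(2L)=-0.1787
  γ=atan2(-0.3656,0.2756)=-0.9248;  ψ=arccos(-0.3903)=1.9718;  θ2=γ+ψ≈1.0470
rotate P by −φ3: (-0.0963, 0.1429, -0.3656)
  A=0.2963, B=-0.3656, C=(l²−L²−A²−y'²−z²)/(2L)=-0.2062
  √(A²+B²)=0.4706;  θ3 = -0.8898+2.0244 ≈ 1.1346

θ₁ = -0.3488, θ₂ = 1.0470, θ₃ = 1.1346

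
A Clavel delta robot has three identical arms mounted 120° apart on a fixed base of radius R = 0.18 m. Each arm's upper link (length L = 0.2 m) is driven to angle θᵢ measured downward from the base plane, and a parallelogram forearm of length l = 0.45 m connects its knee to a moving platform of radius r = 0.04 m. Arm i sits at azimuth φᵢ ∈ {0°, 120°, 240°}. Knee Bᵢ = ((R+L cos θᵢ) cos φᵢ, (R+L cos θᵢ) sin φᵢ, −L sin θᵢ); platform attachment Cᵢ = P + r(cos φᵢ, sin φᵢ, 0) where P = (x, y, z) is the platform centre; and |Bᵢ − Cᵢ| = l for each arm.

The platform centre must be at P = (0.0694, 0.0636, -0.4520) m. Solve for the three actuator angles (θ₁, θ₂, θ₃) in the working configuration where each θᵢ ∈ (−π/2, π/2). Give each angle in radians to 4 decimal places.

θ₁ = 0.4364, θ₂ = 0.6112, θ₃ = 0.9600

φ1=0.0° → target in arm frame (0.0694, 0.0636)
  A=0.0706, B=-0.4520, C=(l²−L²−A²−y'²−z²)/(2L)=-0.1271
  √(A²+B²)=0.4575;  θ1 = -1.4159+1.8523 ≈ 0.4364
rotate P by −φ2: (0.0204, -0.0919, -0.4520)
  A cos θ + B sin θ = C:  0.1196·cos θ + -0.4520·sin θ = -0.1614
  √(A²+B²)=0.4676;  θ2 = -1.3121+1.9232 ≈ 0.6112
φ3=240.0° → target in arm frame (-0.0898, 0.0283)
  A cos θ + B sin θ = C:  0.2298·cos θ + -0.4520·sin θ = -0.2385
  γ=atan2(-0.4520,0.2298)=-1.1005;  ψ=arccos(-0.4704)=2.0605;  θ3=γ+ψ≈0.9600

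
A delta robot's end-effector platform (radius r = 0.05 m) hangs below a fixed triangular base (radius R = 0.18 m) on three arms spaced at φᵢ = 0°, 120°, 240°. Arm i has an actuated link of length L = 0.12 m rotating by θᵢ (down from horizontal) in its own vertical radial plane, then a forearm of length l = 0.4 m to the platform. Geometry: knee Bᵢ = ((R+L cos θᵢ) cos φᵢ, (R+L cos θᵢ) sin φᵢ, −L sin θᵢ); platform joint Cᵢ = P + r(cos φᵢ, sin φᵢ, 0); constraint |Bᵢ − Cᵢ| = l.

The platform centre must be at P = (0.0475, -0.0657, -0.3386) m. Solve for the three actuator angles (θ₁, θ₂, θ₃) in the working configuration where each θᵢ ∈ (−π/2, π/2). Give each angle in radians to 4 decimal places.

θ₁ = -0.0003, θ₂ = 0.6980, θ₃ = 0.0870

arm 1 (φ=0.0°): x'=0.0475, y'=-0.0657
  e−x'=0.0825;  (l²−L²−(e−x')²−y'²−z²)/2L = 0.0826
  θ1 = atan2(B,A) + arccos(C/0.3485) = -0.0003
φ2=120.0° → target in arm frame (-0.0806, -0.0083)
  e−x'=0.2106;  (l²−L²−(e−x')²−y'²−z²)/2L = -0.0562
  √(A²+B²)=0.3988;  θ2 = -1.0143+1.7122 ≈ 0.6980
rotate P by −φ3: (0.0331, 0.0740, -0.3386)
  A cos θ + B sin θ = C:  0.0969·cos θ + -0.3386·sin θ = 0.0671
  θ3 = atan2(B,A) + arccos(C/0.3522) = 0.0870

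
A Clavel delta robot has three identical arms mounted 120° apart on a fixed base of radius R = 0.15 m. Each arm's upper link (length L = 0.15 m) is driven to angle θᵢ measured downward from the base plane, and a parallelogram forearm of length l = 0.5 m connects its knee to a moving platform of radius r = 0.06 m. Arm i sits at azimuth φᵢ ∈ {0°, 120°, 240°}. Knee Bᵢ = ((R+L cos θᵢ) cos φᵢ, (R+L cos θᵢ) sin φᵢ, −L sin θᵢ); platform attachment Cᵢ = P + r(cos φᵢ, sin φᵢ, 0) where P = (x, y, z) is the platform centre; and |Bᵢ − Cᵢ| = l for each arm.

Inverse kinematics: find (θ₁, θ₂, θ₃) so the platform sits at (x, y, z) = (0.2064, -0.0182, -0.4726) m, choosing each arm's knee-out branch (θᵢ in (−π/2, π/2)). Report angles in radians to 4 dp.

θ₁ = -0.1748, θ₂ = 0.8725, θ₃ = 0.7855

φ1=0.0° → target in arm frame (0.2064, -0.0182)
  e−x'=-0.1164;  (l²−L²−(e−x')²−y'²−z²)/2L = -0.0324
  θ1 = atan2(B,A) + arccos(C/0.4867) = -0.1748
arm 2 (φ=120.0°): x'=-0.1190, y'=-0.1696
  A cos θ + B sin θ = C:  0.2090·cos θ + -0.4726·sin θ = -0.2277
  γ=atan2(-0.4726,0.2090)=-1.1545;  ψ=arccos(-0.4406)=2.0270;  θ2=γ+ψ≈0.8725
arm 3 (φ=240.0°): x'=-0.0874, y'=0.1878
  A cos θ + B sin θ = C:  0.1774·cos θ + -0.4726·sin θ = -0.2087
  θ3 = atan2(B,A) + arccos(C/0.5048) = 0.7855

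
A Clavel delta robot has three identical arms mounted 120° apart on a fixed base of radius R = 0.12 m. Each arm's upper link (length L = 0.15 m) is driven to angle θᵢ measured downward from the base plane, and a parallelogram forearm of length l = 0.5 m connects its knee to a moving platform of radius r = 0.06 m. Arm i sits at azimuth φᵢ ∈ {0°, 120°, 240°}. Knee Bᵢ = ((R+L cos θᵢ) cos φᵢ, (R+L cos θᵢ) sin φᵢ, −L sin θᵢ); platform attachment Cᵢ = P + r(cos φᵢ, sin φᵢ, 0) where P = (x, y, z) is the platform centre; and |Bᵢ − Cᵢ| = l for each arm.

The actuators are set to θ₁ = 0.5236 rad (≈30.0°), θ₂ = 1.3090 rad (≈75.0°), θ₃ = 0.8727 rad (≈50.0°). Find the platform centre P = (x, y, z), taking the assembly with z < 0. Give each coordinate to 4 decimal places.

O1 = (0.1899·cos0.0°, 0.1899·sin0.0°, -0.0750) = (0.1899, 0.0000, -0.0750)
φ2=120.0°: virtual centre (-0.0494, 0.0856, -0.1449), radius l
φ3=240.0°: virtual centre (-0.0782, -0.1355, -0.1149), radius l
subtract pairs → two planes through P
plane₁₂: -0.4786x+0.1712y+-0.1398z = -0.0109
Cramer: x(z) = 0.0165-0.2327z;  y(z) = -0.0178+0.1659z
quadratic in z: (1.0817)z²+(0.2248)z+(-0.2140)=0, √Δ=0.9881 → z ∈ {-0.5607, 0.3528}; z = -0.5607 (taking z<0)
x = 0.1469, y = -0.1108

(0.1469, -0.1108, -0.5607)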